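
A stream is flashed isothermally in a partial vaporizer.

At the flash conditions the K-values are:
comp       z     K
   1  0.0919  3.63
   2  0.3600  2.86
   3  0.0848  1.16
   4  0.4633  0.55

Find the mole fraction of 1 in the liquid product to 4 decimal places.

Rachford–Rice: g(ψ) = Σ zᵢ(Kᵢ−1)/(1+ψ(Kᵢ−1)) = 0.
g(0) = ΣzᵢKᵢ − 1 = 0.7164 and g(1) = 1 − Σzᵢ/Kᵢ = -0.0667, so a root lies in (0, 1).
Iterate (Newton) starting at ψ = 0.5:
  ψ = 0.5000: g = 0.19490, g' = -0.6110 → ψ = 0.8190
  ψ = 0.8190: g = 0.02384, g' = -0.4965 → ψ = 0.8670
  ψ = 0.8670: g = 0.00004, g' = -0.4955 → ψ = 0.8671
Converged at ψ = 0.8671.
Compositions from xᵢ = zᵢ/(1+ψ(Kᵢ−1)), yᵢ = Kᵢxᵢ:
  1: x = 0.0280, y = 0.1017
  2: x = 0.1378, y = 0.3941
  3: x = 0.0745, y = 0.0864
  4: x = 0.7597, y = 0.4179

x_1 = 0.0280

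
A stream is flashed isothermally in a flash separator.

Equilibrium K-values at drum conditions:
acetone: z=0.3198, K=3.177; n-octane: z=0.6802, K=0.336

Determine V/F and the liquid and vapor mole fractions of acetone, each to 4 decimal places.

Newton–Raphson from V/F = 0.5:
  V/F = 0.5000: g = -0.34278, g' = -1.0196 → V/F = 0.1638
  V/F = 0.1638: g = 0.00643, g' = -1.2011 → V/F = 0.1692
Converged at V/F = 0.1692.
Compositions from xᵢ = zᵢ/(1+V/F(Kᵢ−1)), yᵢ = Kᵢxᵢ:
  acetone: x = 0.2337, y = 0.7425
  n-octane: x = 0.7663, y = 0.2575

V/F = 0.1692, x_acetone = 0.2337, y_acetone = 0.7425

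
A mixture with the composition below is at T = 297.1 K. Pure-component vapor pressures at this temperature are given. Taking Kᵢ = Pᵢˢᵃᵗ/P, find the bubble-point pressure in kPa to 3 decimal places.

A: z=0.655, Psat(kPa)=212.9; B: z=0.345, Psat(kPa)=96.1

At the bubble point ψ → 0, so ΣzᵢKᵢ = 1 with Kᵢ = Pᵢˢᵃᵗ/P ⇒ P = ΣzᵢPᵢˢᵃᵗ.
P = 0.655·212.9 + 0.345·96.1 = 172.604 kPa

Pbub = 172.604 kPa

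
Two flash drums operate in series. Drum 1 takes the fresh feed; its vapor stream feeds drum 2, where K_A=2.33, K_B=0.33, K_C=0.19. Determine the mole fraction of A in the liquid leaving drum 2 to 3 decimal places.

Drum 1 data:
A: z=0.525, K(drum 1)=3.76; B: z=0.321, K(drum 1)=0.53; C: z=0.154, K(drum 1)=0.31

Drum 1:
Let ψ₁ = V/F and solve Σ zᵢ(Kᵢ−1)/(1+ψ₁(Kᵢ−1)) = 0.
Check two-phase: ΣzᵢKᵢ = 2.192 > 1 and Σzᵢ/Kᵢ = 1.242 > 1, so g(0) = 1.192 > 0 and g(1) = -0.242 < 0.
Newton iteration, ψ₁⁰ = 0.56:
  ψ₁ = 0.560: g = 0.1913, g' = -0.943 → ψ₁ = 0.763
  ψ₁ = 0.763: g = 0.0070, g' = -0.914 → ψ₁ = 0.771
Converged at ψ₁ = 0.771.
Drum-1 compositions:
  A: x = 0.168, y = 0.631
  B: x = 0.503, y = 0.267
  C: x = 0.329, y = 0.102
Drum-2 feed = drum-1 vapor: z₂ = (0.6313, 0.2667, 0.1019).
Drum 2:
Newton–Raphson from ψ₂ = 0.66:
  ψ₂ = 0.660: g = -0.0506, g' = -1.010 → ψ₂ = 0.610
  ψ₂ = 0.610: g = -0.0018, g' = -0.944 → ψ₂ = 0.608
Converged at ψ₂ = 0.608.
  A: x = 0.349, y = 0.813
  B: x = 0.450, y = 0.149
  C: x = 0.201, y = 0.038

x_A (drum 2) = 0.349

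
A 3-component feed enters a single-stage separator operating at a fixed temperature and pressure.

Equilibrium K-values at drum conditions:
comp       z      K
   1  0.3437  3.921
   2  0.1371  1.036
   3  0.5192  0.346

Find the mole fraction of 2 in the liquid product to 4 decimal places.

Let β = V/F and solve Σ zᵢ(Kᵢ−1)/(1+β(Kᵢ−1)) = 0.
Feasibility: ΣzᵢKᵢ = 1.6693, Σzᵢ/Kᵢ = 1.7206 — both > 1, two phases present.
Newton–Raphson from β = 0.56:
  β = 0.5600: g = -0.15005, g' = -0.9752 → β = 0.4061
  β = 0.4061: g = 0.00170, g' = -1.0254 → β = 0.4078
Converged at β = 0.4078.
Compositions from xᵢ = zᵢ/(1+β(Kᵢ−1)), yᵢ = Kᵢxᵢ:
  1: x = 0.1569, y = 0.6150
  2: x = 0.1351, y = 0.1400
  3: x = 0.7080, y = 0.2450

x_2 = 0.1351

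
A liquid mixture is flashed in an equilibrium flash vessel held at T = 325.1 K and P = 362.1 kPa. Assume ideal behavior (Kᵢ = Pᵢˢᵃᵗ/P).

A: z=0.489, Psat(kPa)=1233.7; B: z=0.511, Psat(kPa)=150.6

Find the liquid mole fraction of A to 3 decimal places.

x_A = 0.195

Raoult's law: Kᵢ = Pᵢˢᵃᵗ/P = Pᵢˢᵃᵗ/362.1.
  K_A = 1233.7/362.1 = 3.40707, K_B = 150.6/362.1 = 0.41591
Let ψ = V/F and solve Σ zᵢ(Kᵢ−1)/(1+ψ(Kᵢ−1)) = 0.
g(0) = ΣzᵢKᵢ − 1 = 0.879 and g(1) = 1 − Σzᵢ/Kᵢ = -0.372, so a root lies in (0, 1).
Newton–Raphson from ψ = 0.5:
  ψ = 0.500: g = 0.1126, g' = -0.931 → ψ = 0.621
  ψ = 0.621: g = 0.0036, g' = -0.884 → ψ = 0.625
Converged at ψ = 0.625.
Compositions from xᵢ = zᵢ/(1+ψ(Kᵢ−1)), yᵢ = Kᵢxᵢ:
  A: x = 0.195, y = 0.665
  B: x = 0.805, y = 0.335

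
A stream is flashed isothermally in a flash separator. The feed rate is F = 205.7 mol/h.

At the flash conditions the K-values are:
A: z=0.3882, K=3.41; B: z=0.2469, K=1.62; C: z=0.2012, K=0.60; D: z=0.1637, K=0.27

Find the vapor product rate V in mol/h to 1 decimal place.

Material balance + equilibrium reduce to Σ zᵢ(Kᵢ−1)/(1+β(Kᵢ−1)) = 0.
Feasibility: ΣzᵢKᵢ = 1.8887, Σzᵢ/Kᵢ = 1.2079 — both > 1, two phases present.
Iterate (Newton) starting at β = 0.34:
  β = 0.3400: g = 0.38854, g' = -0.9433 → β = 0.7519
  β = 0.7519: g = 0.05712, g' = -0.8238 → β = 0.8212
  β = 0.8212: g = -0.00275, g' = -0.9109 → β = 0.8182
Converged at β = 0.8182.
Then V = β·F = 0.8182·205.7 = 168.3 mol/h and L = F − V = 37.4 mol/h.

V = 168.3 mol/h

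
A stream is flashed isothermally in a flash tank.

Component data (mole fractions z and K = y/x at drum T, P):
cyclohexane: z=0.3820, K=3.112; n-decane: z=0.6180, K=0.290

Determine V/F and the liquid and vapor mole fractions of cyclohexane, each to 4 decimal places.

V/F = 0.2454, x_cyclohexane = 0.2516, y_cyclohexane = 0.7830

Rachford–Rice: g(V/F) = Σ zᵢ(Kᵢ−1)/(1+V/F(Kᵢ−1)) = 0.
Feasibility: ΣzᵢKᵢ = 1.3680, Σzᵢ/Kᵢ = 2.2538 — both > 1, two phases present.
Binary case is linear: z₁(K₁−1)(1+V/F(K₂−1)) + z₂(K₂−1)(1+V/F(K₁−1)) = 0
⇒ V/F = [z₁(K₁−1)+z₂(K₂−1)] / [−(K₁−1)(K₂−1)] = 0.36800/1.49952 = 0.2454
Compositions from xᵢ = zᵢ/(1+V/F(Kᵢ−1)), yᵢ = Kᵢxᵢ:
  cyclohexane: x = 0.2516, y = 0.7830
  n-decane: x = 0.7484, y = 0.2170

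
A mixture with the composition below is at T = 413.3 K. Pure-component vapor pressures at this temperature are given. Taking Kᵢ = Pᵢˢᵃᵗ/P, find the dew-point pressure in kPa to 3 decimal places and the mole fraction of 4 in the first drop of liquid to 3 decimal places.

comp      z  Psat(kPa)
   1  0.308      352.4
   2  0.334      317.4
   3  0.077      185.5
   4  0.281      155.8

At the dew point ψ → 1, so Σzᵢ/Kᵢ = 1 with Kᵢ = Pᵢˢᵃᵗ/P ⇒ 1/P = Σzᵢ/Pᵢˢᵃᵗ.
1/P = 0.308/352.4 + 0.334/317.4 + 0.077/185.5 + 0.281/155.8 = 0.004145 ⇒ P = 241.255 kPa
xᵢ = zᵢP/Pᵢˢᵃᵗ ⇒ x_4 = 0.281·241.255/155.8 = 0.435

Pdew = 241.255 kPa, x_4 = 0.435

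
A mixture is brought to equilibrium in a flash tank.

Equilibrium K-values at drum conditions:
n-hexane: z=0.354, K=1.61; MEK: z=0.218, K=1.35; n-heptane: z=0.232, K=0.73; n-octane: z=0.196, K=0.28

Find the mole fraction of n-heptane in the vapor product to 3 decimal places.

y_n-heptane = 0.185

Iterate (Newton) starting at ψ = 0.49:
  ψ = 0.490: g = -0.0589, g' = -0.363 → ψ = 0.328
  ψ = 0.328: g = -0.0050, g' = -0.307 → ψ = 0.311
Converged at ψ = 0.311.
Compositions from xᵢ = zᵢ/(1+ψ(Kᵢ−1)), yᵢ = Kᵢxᵢ:
  n-hexane: x = 0.298, y = 0.479
  MEK: x = 0.197, y = 0.265
  n-heptane: x = 0.253, y = 0.185
  n-octane: x = 0.253, y = 0.071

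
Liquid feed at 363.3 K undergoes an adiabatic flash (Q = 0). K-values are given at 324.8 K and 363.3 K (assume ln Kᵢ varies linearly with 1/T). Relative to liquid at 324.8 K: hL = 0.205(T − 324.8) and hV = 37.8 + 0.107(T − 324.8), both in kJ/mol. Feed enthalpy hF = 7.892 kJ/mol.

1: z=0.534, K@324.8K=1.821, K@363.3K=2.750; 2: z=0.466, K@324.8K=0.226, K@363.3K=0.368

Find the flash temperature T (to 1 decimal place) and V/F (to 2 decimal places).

T = 328.8 K, V/F = 0.19

Adiabatic flash: solve Rachford–Rice at each trial T, then check hF = ψ·hV(T) + (1−ψ)·hL(T).
  T = 324.8 K: K = (1.821, 0.226), RR gives ψ = 0.122, H_out = 4.624 kJ/mol
  T = 363.3 K: K = (2.750, 0.368), RR gives ψ = 0.579, H_out = 27.582 kJ/mol
  T = 344.1 K: K = (2.265, 0.293), RR gives ψ = 0.386, H_out = 17.832 kJ/mol
  T = 334.5 K: K = (2.038, 0.258), RR gives ψ = 0.271, H_out = 11.981 kJ/mol
  T = 329.6 K: K = (1.927, 0.242), RR gives ψ = 0.202, H_out = 8.508 kJ/mol
  T = 327.2 K: K = (1.874, 0.234), RR gives ψ = 0.164, H_out = 6.636 kJ/mol
Linear interpolation between T = 327.2 (H_out = 6.636) and T = 329.6 (H_out = 8.508) on hF = 7.892 gives T ≈ 328.8 K, at which ψ = 0.19.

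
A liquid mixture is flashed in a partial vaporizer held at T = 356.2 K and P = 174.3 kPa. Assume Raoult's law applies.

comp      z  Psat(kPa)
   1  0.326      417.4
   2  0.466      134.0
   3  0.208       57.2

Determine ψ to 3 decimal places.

Raoult's law: Kᵢ = Pᵢˢᵃᵗ/P = Pᵢˢᵃᵗ/174.3.
  K_1 = 417.4/174.3 = 2.39472, K_2 = 134.0/174.3 = 0.76879, K_3 = 57.2/174.3 = 0.32817
Material balance + equilibrium reduce to Σ zᵢ(Kᵢ−1)/(1+ψ(Kᵢ−1)) = 0.
Check two-phase: ΣzᵢKᵢ = 1.207 > 1 and Σzᵢ/Kᵢ = 1.376 > 1, so g(0) = 0.207 > 0 and g(1) = -0.376 < 0.
Iterate (Newton) starting at ψ = 0.55:
  ψ = 0.550: g = -0.0878, g' = -0.472 → ψ = 0.364
  ψ = 0.364: g = -0.0011, g' = -0.473 → ψ = 0.362
Converged at ψ = 0.362.

ψ = 0.362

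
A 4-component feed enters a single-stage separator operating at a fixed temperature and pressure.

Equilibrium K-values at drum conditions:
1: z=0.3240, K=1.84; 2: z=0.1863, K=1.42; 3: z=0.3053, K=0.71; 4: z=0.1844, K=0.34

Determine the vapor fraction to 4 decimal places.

Newton–Raphson from ψ = 0.5:
  ψ = 0.5000: g = -0.02887, g' = -0.3499 → ψ = 0.4175
  ψ = 0.4175: g = -0.00065, g' = -0.3354 → ψ = 0.4155
Converged at ψ = 0.4155.

ψ = 0.4155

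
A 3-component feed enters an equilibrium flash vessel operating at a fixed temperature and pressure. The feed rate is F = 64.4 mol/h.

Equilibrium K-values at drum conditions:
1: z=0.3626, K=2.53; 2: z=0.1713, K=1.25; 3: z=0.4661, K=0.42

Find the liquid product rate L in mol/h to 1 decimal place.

Let β = V/F and solve Σ zᵢ(Kᵢ−1)/(1+β(Kᵢ−1)) = 0.
Check two-phase: ΣzᵢKᵢ = 1.3273 > 1 and Σzᵢ/Kᵢ = 1.3901 > 1, so g(0) = 0.3273 > 0 and g(1) = -0.3901 < 0.
Newton–Raphson from β = 0.36:
  β = 0.3600: g = 0.05534, g' = -0.6124 → β = 0.4504
  β = 0.4504: g = 0.00102, g' = -0.5934 → β = 0.4521
Converged at β = 0.4521.
Then V = β·F = 0.4521·64.4 = 29.1 mol/h and L = F − V = 35.3 mol/h.

L = 35.3 mol/h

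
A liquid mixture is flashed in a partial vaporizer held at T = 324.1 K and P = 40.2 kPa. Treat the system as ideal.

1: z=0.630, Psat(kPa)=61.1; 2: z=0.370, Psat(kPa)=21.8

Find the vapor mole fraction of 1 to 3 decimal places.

y_1 = 0.712

Raoult's law: Kᵢ = Pᵢˢᵃᵗ/P = Pᵢˢᵃᵗ/40.2.
  K_1 = 61.1/40.2 = 1.51990, K_2 = 21.8/40.2 = 0.54229
Rachford–Rice: g(V/F) = Σ zᵢ(Kᵢ−1)/(1+V/F(Kᵢ−1)) = 0.
Feasibility: ΣzᵢKᵢ = 1.158, Σzᵢ/Kᵢ = 1.097 — both > 1, two phases present.
Newton–Raphson from V/F = 0.33:
  V/F = 0.330: g = 0.0801, g' = -0.232 → V/F = 0.676
  V/F = 0.676: g = -0.0028, g' = -0.256 → V/F = 0.665
Converged at V/F = 0.665.
Compositions from xᵢ = zᵢ/(1+V/F(Kᵢ−1)), yᵢ = Kᵢxᵢ:
  1: x = 0.468, y = 0.712
  2: x = 0.532, y = 0.288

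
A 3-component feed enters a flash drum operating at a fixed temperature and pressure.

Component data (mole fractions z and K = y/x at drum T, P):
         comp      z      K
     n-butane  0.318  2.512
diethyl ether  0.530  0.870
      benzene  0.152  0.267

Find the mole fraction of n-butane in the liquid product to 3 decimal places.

Newton–Raphson from V/F = 0.52:
  V/F = 0.520: g = 0.0152, g' = -0.451 → V/F = 0.554
Converged at V/F = 0.554.
Compositions from xᵢ = zᵢ/(1+V/F(Kᵢ−1)), yᵢ = Kᵢxᵢ:
  n-butane: x = 0.173, y = 0.435
  diethyl ether: x = 0.571, y = 0.497
  benzene: x = 0.256, y = 0.068

x_n-butane = 0.173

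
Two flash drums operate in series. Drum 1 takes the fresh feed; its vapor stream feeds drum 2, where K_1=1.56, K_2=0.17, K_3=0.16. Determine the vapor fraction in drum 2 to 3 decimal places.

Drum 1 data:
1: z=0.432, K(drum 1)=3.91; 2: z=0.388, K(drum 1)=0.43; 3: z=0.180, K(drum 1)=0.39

Drum 1:
Newton iteration, ψ₁⁰ = 0.39:
  ψ₁ = 0.390: g = 0.1604, g' = -1.126 → ψ₁ = 0.532
  ψ₁ = 0.532: g = 0.0130, g' = -0.970 → ψ₁ = 0.546
Converged at ψ₁ = 0.546.
Drum-1 compositions:
  1: x = 0.167, y = 0.653
  2: x = 0.563, y = 0.242
  3: x = 0.270, y = 0.105
Drum-2 feed = drum-1 vapor: z₂ = (0.6526, 0.2422, 0.1052).
Drum 2:
Let ψ₂ = V/F and solve Σ zᵢ(Kᵢ−1)/(1+ψ₂(Kᵢ−1)) = 0.
Feasibility: ΣzᵢKᵢ = 1.076, Σzᵢ/Kᵢ = 2.501 — both > 1, two phases present.
Newton iteration, ψ₂⁰ = 0.5:
  ψ₂ = 0.500: g = -0.2106, g' = -0.833 → ψ₂ = 0.247
  ψ₂ = 0.247: g = -0.0435, g' = -0.540 → ψ₂ = 0.167
  ψ₂ = 0.167: g = -0.0019, g' = -0.496 → ψ₂ = 0.163
Converged at ψ₂ = 0.163.
  1: x = 0.598, y = 0.933
  2: x = 0.280, y = 0.048
  3: x = 0.122, y = 0.020

V/F (drum 2) = 0.163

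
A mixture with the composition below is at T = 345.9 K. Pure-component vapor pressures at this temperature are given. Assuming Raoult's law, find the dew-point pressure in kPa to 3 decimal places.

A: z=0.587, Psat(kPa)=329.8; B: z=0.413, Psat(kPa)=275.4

At the dew point ψ → 1, so Σzᵢ/Kᵢ = 1 with Kᵢ = Pᵢˢᵃᵗ/P ⇒ 1/P = Σzᵢ/Pᵢˢᵃᵗ.
1/P = 0.587/329.8 + 0.413/275.4 = 0.003280 ⇒ P = 304.924 kPa

Pdew = 304.924 kPa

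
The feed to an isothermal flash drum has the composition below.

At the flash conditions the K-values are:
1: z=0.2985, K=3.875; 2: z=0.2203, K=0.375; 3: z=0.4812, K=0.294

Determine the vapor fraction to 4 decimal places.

ψ = 0.1944

Material balance + equilibrium reduce to Σ zᵢ(Kᵢ−1)/(1+ψ(Kᵢ−1)) = 0.
Feasibility: ΣzᵢKᵢ = 1.3808, Σzᵢ/Kᵢ = 2.3012 — both > 1, two phases present.
Newton iteration, ψ⁰ = 0.5:
  ψ = 0.5000: g = -0.37328, g' = -1.1703 → ψ = 0.1810
  ψ = 0.1810: g = 0.01965, g' = -1.4919 → ψ = 0.1942
  ψ = 0.1942: g = 0.00028, g' = -1.4496 → ψ = 0.1944
Converged at ψ = 0.1944.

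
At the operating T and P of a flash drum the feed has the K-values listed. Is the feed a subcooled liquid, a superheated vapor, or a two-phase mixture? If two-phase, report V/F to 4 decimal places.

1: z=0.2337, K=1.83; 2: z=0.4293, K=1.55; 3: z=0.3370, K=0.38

two-phase, V/F = 0.5442

ΣzᵢKᵢ = 1.2211; Σzᵢ/Kᵢ = 1.2915.
Both exceed 1, so a two-phase solution exists.
Newton iteration, ψ⁰ = 0.5:
  ψ = 0.5000: g = 0.01946, g' = -0.4324 → ψ = 0.5450
  ψ = 0.5450: g = -0.00035, g' = -0.4487 → ψ = 0.5442
Converged at ψ = 0.5442.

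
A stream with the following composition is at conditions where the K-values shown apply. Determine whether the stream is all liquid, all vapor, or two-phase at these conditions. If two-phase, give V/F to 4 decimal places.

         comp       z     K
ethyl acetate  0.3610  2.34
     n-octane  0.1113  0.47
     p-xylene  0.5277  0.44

ΣzᵢKᵢ = 1.1292; Σzᵢ/Kᵢ = 1.5904.
Both exceed 1, so a two-phase solution exists.
Iterate (Newton) starting at ψ = 0.3:
  ψ = 0.3000: g = -0.08029, g' = -0.6130 → ψ = 0.1690
  ψ = 0.1690: g = 0.00320, g' = -0.6705 → ψ = 0.1738
Converged at ψ = 0.1738.

two-phase, V/F = 0.1738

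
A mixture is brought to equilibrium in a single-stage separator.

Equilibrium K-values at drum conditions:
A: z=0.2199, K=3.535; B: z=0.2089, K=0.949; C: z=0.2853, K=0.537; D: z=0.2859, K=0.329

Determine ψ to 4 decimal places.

ψ = 0.1909

Rachford–Rice: g(ψ) = Σ zᵢ(Kᵢ−1)/(1+ψ(Kᵢ−1)) = 0.
Check two-phase: ΣzᵢKᵢ = 1.2229 > 1 and Σzᵢ/Kᵢ = 1.6826 > 1, so g(0) = 0.2229 > 0 and g(1) = -0.6826 < 0.
Newton iteration, ψ⁰ = 0.5:
  ψ = 0.5000: g = -0.22567, g' = -0.6705 → ψ = 0.1634
  ψ = 0.1634: g = 0.02504, g' = -0.9410 → ψ = 0.1900
  ψ = 0.1900: g = 0.00074, g' = -0.8868 → ψ = 0.1909
Converged at ψ = 0.1909.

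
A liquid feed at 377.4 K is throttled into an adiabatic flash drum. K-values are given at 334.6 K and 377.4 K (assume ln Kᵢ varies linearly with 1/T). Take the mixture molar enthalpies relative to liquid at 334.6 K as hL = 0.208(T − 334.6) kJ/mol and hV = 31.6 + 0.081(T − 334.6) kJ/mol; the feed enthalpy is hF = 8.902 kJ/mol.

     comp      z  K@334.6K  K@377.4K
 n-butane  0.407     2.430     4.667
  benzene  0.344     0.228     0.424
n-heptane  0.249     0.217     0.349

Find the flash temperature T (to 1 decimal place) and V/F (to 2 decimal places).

Adiabatic flash: solve Rachford–Rice at each trial T, then check hF = ψ·hV(T) + (1−ψ)·hL(T).
  T = 334.6 K: K = (2.430, 0.228, 0.217), RR gives ψ = 0.109, H_out = 3.456 kJ/mol
  T = 377.4 K: K = (4.667, 0.424, 0.349), RR gives ψ = 0.507, H_out = 22.171 kJ/mol
  T = 356.0 K: K = (3.434, 0.317, 0.279), RR gives ψ = 0.339, H_out = 14.228 kJ/mol
  T = 345.3 K: K = (2.904, 0.270, 0.247), RR gives ψ = 0.239, H_out = 9.451 kJ/mol
  T = 340.0 K: K = (2.663, 0.249, 0.232), RR gives ψ = 0.180, H_out = 6.688 kJ/mol
  T = 342.6 K: K = (2.779, 0.259, 0.239), RR gives ψ = 0.210, H_out = 8.086 kJ/mol
  T = 344.0 K: K = (2.844, 0.265, 0.243), RR gives ψ = 0.225, H_out = 8.803 kJ/mol
Linear interpolation between T = 344.0 (H_out = 8.803) and T = 345.3 (H_out = 9.451) on hF = 8.902 gives T ≈ 344.2 K, at which ψ = 0.23.

T = 344.2 K, V/F = 0.23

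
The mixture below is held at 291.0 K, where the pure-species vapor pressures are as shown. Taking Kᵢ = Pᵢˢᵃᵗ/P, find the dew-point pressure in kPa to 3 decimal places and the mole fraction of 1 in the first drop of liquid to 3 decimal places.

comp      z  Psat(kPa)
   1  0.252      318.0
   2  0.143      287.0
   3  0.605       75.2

Pdew = 107.113 kPa, x_1 = 0.085

At the dew point ψ → 1, so Σzᵢ/Kᵢ = 1 with Kᵢ = Pᵢˢᵃᵗ/P ⇒ 1/P = Σzᵢ/Pᵢˢᵃᵗ.
1/P = 0.252/318.0 + 0.143/287.0 + 0.605/75.2 = 0.009336 ⇒ P = 107.113 kPa
xᵢ = zᵢP/Pᵢˢᵃᵗ ⇒ x_1 = 0.252·107.113/318.0 = 0.085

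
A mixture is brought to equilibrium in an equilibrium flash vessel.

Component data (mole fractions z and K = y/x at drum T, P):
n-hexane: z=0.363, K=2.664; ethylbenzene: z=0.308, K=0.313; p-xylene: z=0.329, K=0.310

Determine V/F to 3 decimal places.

Rachford–Rice: g(V/F) = Σ zᵢ(Kᵢ−1)/(1+V/F(Kᵢ−1)) = 0.
Feasibility: ΣzᵢKᵢ = 1.165, Σzᵢ/Kᵢ = 2.182 — both > 1, two phases present.
Newton iteration, V/F⁰ = 0.5:
  V/F = 0.500: g = -0.3392, g' = -1.002 → V/F = 0.161
  V/F = 0.161: g = -0.0173, g' = -1.007 → V/F = 0.144
Converged at V/F = 0.144.

V/F = 0.144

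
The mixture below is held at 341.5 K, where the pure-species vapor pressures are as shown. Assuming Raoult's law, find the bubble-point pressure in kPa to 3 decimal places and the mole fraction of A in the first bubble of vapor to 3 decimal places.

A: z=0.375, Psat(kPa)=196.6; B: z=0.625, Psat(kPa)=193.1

At the bubble point ψ → 0, so ΣzᵢKᵢ = 1 with Kᵢ = Pᵢˢᵃᵗ/P ⇒ P = ΣzᵢPᵢˢᵃᵗ.
P = 0.375·196.6 + 0.625·193.1 = 194.412 kPa
yᵢ = zᵢPᵢˢᵃᵗ/P ⇒ y_A = 0.375·196.6/194.412 = 0.379

Pbub = 194.412 kPa, y_A = 0.379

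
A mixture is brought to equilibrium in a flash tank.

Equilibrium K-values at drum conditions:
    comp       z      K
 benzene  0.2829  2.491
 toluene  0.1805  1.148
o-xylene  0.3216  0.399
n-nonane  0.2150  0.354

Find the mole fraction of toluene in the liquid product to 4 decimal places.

x_toluene = 0.1764

Material balance + equilibrium reduce to Σ zᵢ(Kᵢ−1)/(1+β(Kᵢ−1)) = 0.
Check two-phase: ΣzᵢKᵢ = 1.1163 > 1 and Σzᵢ/Kᵢ = 1.6842 > 1, so g(0) = 0.1163 > 0 and g(1) = -0.6842 < 0.
Iterate (Newton) starting at β = 0.5:
  β = 0.5000: g = -0.21494, g' = -0.6430 → β = 0.1657
  β = 0.1657: g = -0.00590, g' = -0.6640 → β = 0.1568
  β = 0.1568: g = 0.00002, g' = -0.6696 → β = 0.1569
Converged at β = 0.1569.
Compositions from xᵢ = zᵢ/(1+β(Kᵢ−1)), yᵢ = Kᵢxᵢ:
  benzene: x = 0.2293, y = 0.5711
  toluene: x = 0.1764, y = 0.2025
  o-xylene: x = 0.3551, y = 0.1417
  n-nonane: x = 0.2392, y = 0.0847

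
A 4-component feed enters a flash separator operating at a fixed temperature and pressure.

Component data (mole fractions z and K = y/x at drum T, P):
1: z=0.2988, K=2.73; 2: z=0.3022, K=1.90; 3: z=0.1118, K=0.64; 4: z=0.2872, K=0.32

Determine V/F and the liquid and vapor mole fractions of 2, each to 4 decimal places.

Iterate (Newton) starting at V/F = 0.42:
  V/F = 0.4200: g = 0.17597, g' = -0.7092 → V/F = 0.6681
  V/F = 0.6681: g = -0.00127, g' = -0.7590 → V/F = 0.6665
Converged at V/F = 0.6665.
Compositions from xᵢ = zᵢ/(1+V/F(Kᵢ−1)), yᵢ = Kᵢxᵢ:
  1: x = 0.1388, y = 0.3789
  2: x = 0.1889, y = 0.3589
  3: x = 0.1471, y = 0.0941
  4: x = 0.5252, y = 0.1681

V/F = 0.6665, x_2 = 0.1889, y_2 = 0.3589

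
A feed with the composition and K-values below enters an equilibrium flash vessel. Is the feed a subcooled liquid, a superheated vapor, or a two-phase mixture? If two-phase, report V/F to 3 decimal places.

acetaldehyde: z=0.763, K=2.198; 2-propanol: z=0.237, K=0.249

ΣzᵢKᵢ = 1.736; Σzᵢ/Kᵢ = 1.299.
Both exceed 1, so a two-phase solution exists.
Rachford–Rice: g(ψ) = Σ zᵢ(Kᵢ−1)/(1+ψ(Kᵢ−1)) = 0.
Iterate (Newton) starting at ψ = 0.5:
  ψ = 0.500: g = 0.2866, g' = -0.771 → ψ = 0.872
  ψ = 0.872: g = -0.0683, g' = -1.383 → ψ = 0.822
  ψ = 0.822: g = -0.0050, g' = -1.192 → ψ = 0.818
Converged at ψ = 0.818.

two-phase, V/F = 0.818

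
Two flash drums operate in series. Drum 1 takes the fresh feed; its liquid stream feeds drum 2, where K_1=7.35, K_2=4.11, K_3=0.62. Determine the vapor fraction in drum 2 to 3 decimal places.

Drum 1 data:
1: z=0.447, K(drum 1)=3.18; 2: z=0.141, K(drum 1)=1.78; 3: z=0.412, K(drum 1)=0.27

Drum 1:
Let ψ₁ = V/F and solve Σ zᵢ(Kᵢ−1)/(1+ψ₁(Kᵢ−1)) = 0.
g(0) = ΣzᵢKᵢ − 1 = 0.784 and g(1) = 1 − Σzᵢ/Kᵢ = -0.746, so a root lies in (0, 1).
Newton iteration, ψ₁⁰ = 0.5:
  ψ₁ = 0.500: g = 0.0717, g' = -1.075 → ψ₁ = 0.567
  ψ₁ = 0.567: g = -0.0008, g' = -1.105 → ψ₁ = 0.566
Converged at ψ₁ = 0.566.
Drum-1 compositions:
  1: x = 0.200, y = 0.636
  2: x = 0.098, y = 0.174
  3: x = 0.702, y = 0.190
Drum-2 feed = drum-1 liquid: z₂ = (0.2001, 0.0978, 0.7021).
Drum 2:
Iterate (Newton) starting at ψ₂ = 0.5:
  ψ₂ = 0.500: g = 0.0940, g' = -0.762 → ψ₂ = 0.623
  ψ₂ = 0.623: g = 0.0102, g' = -0.612 → ψ₂ = 0.640
Converged at ψ₂ = 0.640.
  1: x = 0.040, y = 0.290
  2: x = 0.033, y = 0.134
  3: x = 0.928, y = 0.575

V/F (drum 2) = 0.640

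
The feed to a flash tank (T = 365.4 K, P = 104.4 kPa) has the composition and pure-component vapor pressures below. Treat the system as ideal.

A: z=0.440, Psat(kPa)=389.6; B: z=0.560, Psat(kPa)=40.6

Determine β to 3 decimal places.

β = 0.515

Raoult's law: Kᵢ = Pᵢˢᵃᵗ/P = Pᵢˢᵃᵗ/104.4.
  K_A = 389.6/104.4 = 3.73180, K_B = 40.6/104.4 = 0.38889
Rachford–Rice: g(β) = Σ zᵢ(Kᵢ−1)/(1+β(Kᵢ−1)) = 0.
Feasibility: ΣzᵢKᵢ = 1.860, Σzᵢ/Kᵢ = 1.558 — both > 1, two phases present.
Binary case is linear: z₁(K₁−1)(1+β(K₂−1)) + z₂(K₂−1)(1+β(K₁−1)) = 0
⇒ β = [z₁(K₁−1)+z₂(K₂−1)] / [−(K₁−1)(K₂−1)] = 0.8598/1.6694 = 0.515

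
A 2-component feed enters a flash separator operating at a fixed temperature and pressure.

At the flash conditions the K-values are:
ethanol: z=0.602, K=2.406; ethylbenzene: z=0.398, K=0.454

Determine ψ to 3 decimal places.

ψ = 0.819

Binary case is linear: z₁(K₁−1)(1+ψ(K₂−1)) + z₂(K₂−1)(1+ψ(K₁−1)) = 0
⇒ ψ = [z₁(K₁−1)+z₂(K₂−1)] / [−(K₁−1)(K₂−1)] = 0.6291/0.7677 = 0.819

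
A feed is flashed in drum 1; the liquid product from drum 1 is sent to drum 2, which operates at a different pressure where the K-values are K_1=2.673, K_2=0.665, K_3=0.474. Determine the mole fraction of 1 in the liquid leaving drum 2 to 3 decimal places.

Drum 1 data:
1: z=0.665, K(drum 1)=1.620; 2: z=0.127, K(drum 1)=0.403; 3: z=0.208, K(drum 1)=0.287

Drum 1:
Material balance + equilibrium reduce to Σ zᵢ(Kᵢ−1)/(1+ψ₁(Kᵢ−1)) = 0.
Check two-phase: ΣzᵢKᵢ = 1.188 > 1 and Σzᵢ/Kᵢ = 1.450 > 1, so g(0) = 0.188 > 0 and g(1) = -0.450 < 0.
Newton iteration, ψ₁⁰ = 0.5:
  ψ₁ = 0.500: g = -0.0238, g' = -0.496 → ψ₁ = 0.452
  ψ₁ = 0.452: g = -0.0006, g' = -0.471 → ψ₁ = 0.451
Converged at ψ₁ = 0.451.
Drum-1 compositions:
  1: x = 0.520, y = 0.842
  2: x = 0.174, y = 0.070
  3: x = 0.306, y = 0.088
Drum-2 feed = drum-1 liquid: z₂ = (0.5198, 0.1737, 0.3065).
Drum 2:
Let ψ₂ = V/F and solve Σ zᵢ(Kᵢ−1)/(1+ψ₂(Kᵢ−1)) = 0.
Check two-phase: ΣzᵢKᵢ = 1.650 > 1 and Σzᵢ/Kᵢ = 1.102 > 1, so g(0) = 0.650 > 0 and g(1) = -0.102 < 0.
Newton–Raphson from ψ₂ = 0.49:
  ψ₂ = 0.490: g = 0.1910, g' = -0.621 → ψ₂ = 0.798
  ψ₂ = 0.798: g = 0.0154, g' = -0.555 → ψ₂ = 0.825
Converged at ψ₂ = 0.825.
  1: x = 0.218, y = 0.584
  2: x = 0.240, y = 0.160
  3: x = 0.542, y = 0.257

x_1 (drum 2) = 0.218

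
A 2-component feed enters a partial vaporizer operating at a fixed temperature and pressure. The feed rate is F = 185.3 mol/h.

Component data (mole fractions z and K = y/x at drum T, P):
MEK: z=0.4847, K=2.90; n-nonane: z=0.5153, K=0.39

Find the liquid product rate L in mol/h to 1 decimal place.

Material balance + equilibrium reduce to Σ zᵢ(Kᵢ−1)/(1+ψ(Kᵢ−1)) = 0.
Check two-phase: ΣzᵢKᵢ = 1.6066 > 1 and Σzᵢ/Kᵢ = 1.4884 > 1, so g(0) = 0.6066 > 0 and g(1) = -0.4884 < 0.
Newton–Raphson from ψ = 0.31:
  ψ = 0.3100: g = 0.19193, g' = -0.9846 → ψ = 0.5049
  ψ = 0.5049: g = 0.01577, g' = -0.8562 → ψ = 0.5233
  ψ = 0.5233: g = 0.00003, g' = -0.8537 → ψ = 0.5234
Converged at ψ = 0.5234.
Then V = ψ·F = 0.5234·185.3 = 97.0 mol/h and L = F − V = 88.3 mol/h.

L = 88.3 mol/h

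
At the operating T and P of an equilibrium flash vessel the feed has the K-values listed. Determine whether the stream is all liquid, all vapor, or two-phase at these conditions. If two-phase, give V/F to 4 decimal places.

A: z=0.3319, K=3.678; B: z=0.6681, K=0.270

ΣzᵢKᵢ = 1.4011; Σzᵢ/Kᵢ = 2.5647.
Both exceed 1, so a two-phase solution exists.
Material balance + equilibrium reduce to Σ zᵢ(Kᵢ−1)/(1+ψ(Kᵢ−1)) = 0.
Iterate (Newton) starting at ψ = 0.36:
  ψ = 0.3600: g = -0.20903, g' = -1.2721 → ψ = 0.1957
  ψ = 0.1957: g = 0.01421, g' = -1.5094 → ψ = 0.2051
  ψ = 0.2051: g = 0.00012, g' = -1.4842 → ψ = 0.2052
Converged at ψ = 0.2052.

two-phase, V/F = 0.2052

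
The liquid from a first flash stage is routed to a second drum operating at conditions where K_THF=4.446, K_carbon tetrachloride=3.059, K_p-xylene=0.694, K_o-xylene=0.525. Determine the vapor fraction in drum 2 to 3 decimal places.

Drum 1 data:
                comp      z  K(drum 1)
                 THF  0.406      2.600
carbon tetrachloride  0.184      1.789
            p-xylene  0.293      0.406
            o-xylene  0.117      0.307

V/F (drum 2) = 0.656

Drum 1:
Newton–Raphson from ψ₁ = 0.5:
  ψ₁ = 0.500: g = 0.0934, g' = -0.720 → ψ₁ = 0.630
  ψ₁ = 0.630: g = -0.0012, g' = -0.750 → ψ₁ = 0.628
Converged at ψ₁ = 0.628.
Drum-1 compositions:
  THF: x = 0.203, y = 0.527
  carbon tetrachloride: x = 0.123, y = 0.220
  p-xylene: x = 0.467, y = 0.190
  o-xylene: x = 0.207, y = 0.064
Drum-2 feed = drum-1 liquid: z₂ = (0.2025, 0.1230, 0.4673, 0.2071).
Drum 2:
Material balance + equilibrium reduce to Σ zᵢ(Kᵢ−1)/(1+ψ₂(Kᵢ−1)) = 0.
Check two-phase: ΣzᵢKᵢ = 1.710 > 1 and Σzᵢ/Kᵢ = 1.154 > 1, so g(0) = 0.710 > 0 and g(1) = -0.154 < 0.
Iterate (Newton) starting at ψ₂ = 0.56:
  ψ₂ = 0.560: g = 0.0493, g' = -0.543 → ψ₂ = 0.651
  ψ₂ = 0.651: g = 0.0026, g' = -0.490 → ψ₂ = 0.656
Converged at ψ₂ = 0.656.
  THF: x = 0.062, y = 0.276
  carbon tetrachloride: x = 0.052, y = 0.160
  p-xylene: x = 0.585, y = 0.406
  o-xylene: x = 0.301, y = 0.158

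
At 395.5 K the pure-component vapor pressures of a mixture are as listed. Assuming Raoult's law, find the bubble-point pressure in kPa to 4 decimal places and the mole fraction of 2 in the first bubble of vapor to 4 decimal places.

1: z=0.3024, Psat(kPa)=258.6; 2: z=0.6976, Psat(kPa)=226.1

At the bubble point ψ → 0, so ΣzᵢKᵢ = 1 with Kᵢ = Pᵢˢᵃᵗ/P ⇒ P = ΣzᵢPᵢˢᵃᵗ.
P = 0.3024·258.6 + 0.6976·226.1 = 235.9280 kPa
yᵢ = zᵢPᵢˢᵃᵗ/P ⇒ y_2 = 0.6976·226.1/235.9280 = 0.6685

Pbub = 235.9280 kPa, y_2 = 0.6685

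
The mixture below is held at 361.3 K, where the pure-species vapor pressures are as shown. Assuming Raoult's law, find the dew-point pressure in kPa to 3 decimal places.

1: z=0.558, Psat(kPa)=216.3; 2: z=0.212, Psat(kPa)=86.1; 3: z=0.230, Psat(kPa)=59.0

At the dew point ψ → 1, so Σzᵢ/Kᵢ = 1 with Kᵢ = Pᵢˢᵃᵗ/P ⇒ 1/P = Σzᵢ/Pᵢˢᵃᵗ.
1/P = 0.558/216.3 + 0.212/86.1 + 0.230/59.0 = 0.008940 ⇒ P = 111.853 kPa

Pdew = 111.853 kPa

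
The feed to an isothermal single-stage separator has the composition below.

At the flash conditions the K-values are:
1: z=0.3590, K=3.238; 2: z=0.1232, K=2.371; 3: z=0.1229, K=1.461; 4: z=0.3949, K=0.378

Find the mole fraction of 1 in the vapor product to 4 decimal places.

Rachford–Rice: g(V/F) = Σ zᵢ(Kᵢ−1)/(1+V/F(Kᵢ−1)) = 0.
g(0) = ΣzᵢKᵢ − 1 = 0.7834 and g(1) = 1 − Σzᵢ/Kᵢ = -0.2917, so a root lies in (0, 1).
Iterate (Newton) starting at V/F = 0.5:
  V/F = 0.5000: g = 0.16892, g' = -0.8210 → V/F = 0.7057
  V/F = 0.7057: g = 0.00226, g' = -0.8303 → V/F = 0.7085
Converged at V/F = 0.7085.
Compositions from xᵢ = zᵢ/(1+V/F(Kᵢ−1)), yᵢ = Kᵢxᵢ:
  1: x = 0.1389, y = 0.4496
  2: x = 0.0625, y = 0.1482
  3: x = 0.0926, y = 0.1354
  4: x = 0.7060, y = 0.2669

y_1 = 0.4496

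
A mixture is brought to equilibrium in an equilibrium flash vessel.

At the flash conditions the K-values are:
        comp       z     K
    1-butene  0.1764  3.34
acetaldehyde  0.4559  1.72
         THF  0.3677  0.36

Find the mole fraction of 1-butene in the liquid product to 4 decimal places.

x_1-butene = 0.0715

Rachford–Rice: g(ψ) = Σ zᵢ(Kᵢ−1)/(1+ψ(Kᵢ−1)) = 0.
Check two-phase: ΣzᵢKᵢ = 1.5057 > 1 and Σzᵢ/Kᵢ = 1.3393 > 1, so g(0) = 0.5057 > 0 and g(1) = -0.3393 < 0.
Iterate (Newton) starting at ψ = 0.32:
  ψ = 0.3200: g = 0.20688, g' = -0.7101 → ψ = 0.6113
  ψ = 0.6113: g = 0.01118, g' = -0.6839 → ψ = 0.6277
  ψ = 0.6277: g = -0.00006, g' = -0.6913 → ψ = 0.6276
Converged at ψ = 0.6276.
Compositions from xᵢ = zᵢ/(1+ψ(Kᵢ−1)), yᵢ = Kᵢxᵢ:
  1-butene: x = 0.0715, y = 0.2387
  acetaldehyde: x = 0.3140, y = 0.5401
  THF: x = 0.6145, y = 0.2212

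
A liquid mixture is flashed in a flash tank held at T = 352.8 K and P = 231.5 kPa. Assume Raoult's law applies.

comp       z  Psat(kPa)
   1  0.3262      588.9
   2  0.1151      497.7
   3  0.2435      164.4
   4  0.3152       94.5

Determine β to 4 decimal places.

β = 0.5373

Raoult's law: Kᵢ = Pᵢˢᵃᵗ/P = Pᵢˢᵃᵗ/231.5.
  K_1 = 588.9/231.5 = 2.543844, K_2 = 497.7/231.5 = 2.149892, K_3 = 164.4/231.5 = 0.710151, K_4 = 94.5/231.5 = 0.408207
Iterate (Newton) starting at β = 0.5:
  β = 0.5000: g = 0.02079, g' = -0.5596 → β = 0.5371
  β = 0.5371: g = 0.00007, g' = -0.5565 → β = 0.5373
Converged at β = 0.5373.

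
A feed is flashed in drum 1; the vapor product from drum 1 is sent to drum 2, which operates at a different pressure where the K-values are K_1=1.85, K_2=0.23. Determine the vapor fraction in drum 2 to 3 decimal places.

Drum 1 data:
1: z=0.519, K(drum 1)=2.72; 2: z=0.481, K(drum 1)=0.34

V/F (drum 2) = 0.691

Drum 1:
Rachford–Rice: g(ψ₁) = Σ zᵢ(Kᵢ−1)/(1+ψ₁(Kᵢ−1)) = 0.
g(0) = ΣzᵢKᵢ − 1 = 0.575 and g(1) = 1 − Σzᵢ/Kᵢ = -0.606, so a root lies in (0, 1).
Iterate (Newton) starting at ψ₁ = 0.53:
  ψ₁ = 0.530: g = -0.0213, g' = -0.916 → ψ₁ = 0.507
Converged at ψ₁ = 0.507.
Drum-1 compositions:
  1: x = 0.277, y = 0.754
  2: x = 0.723, y = 0.246
Drum-2 feed = drum-1 vapor: z₂ = (0.7543, 0.2457).
Drum 2:
Material balance + equilibrium reduce to Σ zᵢ(Kᵢ−1)/(1+ψ₂(Kᵢ−1)) = 0.
Check two-phase: ΣzᵢKᵢ = 1.452 > 1 and Σzᵢ/Kᵢ = 1.476 > 1, so g(0) = 0.452 > 0 and g(1) = -0.476 < 0.
Binary case is linear: z₁(K₁−1)(1+ψ₂(K₂−1)) + z₂(K₂−1)(1+ψ₂(K₁−1)) = 0
⇒ ψ₂ = [z₁(K₁−1)+z₂(K₂−1)] / [−(K₁−1)(K₂−1)] = 0.4519/0.6545 = 0.691
  1: x = 0.475, y = 0.879
  2: x = 0.525, y = 0.121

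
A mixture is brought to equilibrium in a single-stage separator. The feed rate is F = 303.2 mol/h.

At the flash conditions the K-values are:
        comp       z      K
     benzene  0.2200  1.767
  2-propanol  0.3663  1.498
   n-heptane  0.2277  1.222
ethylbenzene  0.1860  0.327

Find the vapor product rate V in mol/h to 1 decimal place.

Newton iteration, ψ⁰ = 0.5:
  ψ = 0.5000: g = 0.12485, g' = -0.3263 → ψ = 0.8826
  ψ = 0.8826: g = -0.03872, g' = -0.6088 → ψ = 0.8190
  ψ = 0.8190: g = -0.00294, g' = -0.5210 → ψ = 0.8134
  ψ = 0.8134: g = -0.00002, g' = -0.5144 → ψ = 0.8133
Converged at ψ = 0.8133.
Then V = ψ·F = 0.8133·303.2 = 246.6 mol/h and L = F − V = 56.6 mol/h.

V = 246.6 mol/h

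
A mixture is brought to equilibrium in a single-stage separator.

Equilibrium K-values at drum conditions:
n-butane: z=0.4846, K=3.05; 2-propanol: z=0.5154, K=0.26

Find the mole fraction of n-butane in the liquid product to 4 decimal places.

Rachford–Rice: g(β) = Σ zᵢ(Kᵢ−1)/(1+β(Kᵢ−1)) = 0.
g(0) = ΣzᵢKᵢ − 1 = 0.6120 and g(1) = 1 − Σzᵢ/Kᵢ = -1.1412, so a root lies in (0, 1).
Binary case is linear: z₁(K₁−1)(1+β(K₂−1)) + z₂(K₂−1)(1+β(K₁−1)) = 0
⇒ β = [z₁(K₁−1)+z₂(K₂−1)] / [−(K₁−1)(K₂−1)] = 0.61203/1.51700 = 0.4035
Compositions from xᵢ = zᵢ/(1+β(Kᵢ−1)), yᵢ = Kᵢxᵢ:
  n-butane: x = 0.2652, y = 0.8090
  2-propanol: x = 0.7348, y = 0.1910

x_n-butane = 0.2652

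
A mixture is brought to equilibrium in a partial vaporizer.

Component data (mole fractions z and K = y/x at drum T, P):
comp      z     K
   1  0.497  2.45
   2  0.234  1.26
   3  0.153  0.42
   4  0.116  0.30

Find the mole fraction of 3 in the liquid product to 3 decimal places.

Let β = V/F and solve Σ zᵢ(Kᵢ−1)/(1+β(Kᵢ−1)) = 0.
g(0) = ΣzᵢKᵢ − 1 = 0.612 and g(1) = 1 − Σzᵢ/Kᵢ = -0.140, so a root lies in (0, 1).
Newton–Raphson from β = 0.5:
  β = 0.500: g = 0.2217, g' = -0.600 → β = 0.869
  β = 0.869: g = -0.0180, g' = -0.795 → β = 0.847
  β = 0.847: g = -0.0004, g' = -0.763 → β = 0.846
Converged at β = 0.846.
Compositions from xᵢ = zᵢ/(1+β(Kᵢ−1)), yᵢ = Kᵢxᵢ:
  1: x = 0.223, y = 0.547
  2: x = 0.192, y = 0.242
  3: x = 0.300, y = 0.126
  4: x = 0.285, y = 0.085

x_3 = 0.300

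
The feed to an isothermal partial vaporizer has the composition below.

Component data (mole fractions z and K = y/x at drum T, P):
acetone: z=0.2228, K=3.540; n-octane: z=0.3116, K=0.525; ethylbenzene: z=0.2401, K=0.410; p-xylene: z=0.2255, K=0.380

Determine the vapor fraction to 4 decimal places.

ψ = 0.0969

Newton iteration, ψ⁰ = 0.5:
  ψ = 0.5000: g = -0.34837, g' = -0.7501 → ψ = 0.0356
  ψ = 0.0356: g = 0.08081, g' = -1.4597 → ψ = 0.0909
  ψ = 0.0909: g = 0.00719, g' = -1.2161 → ψ = 0.0968
  ψ = 0.0968: g = 0.00006, g' = -1.1953 → ψ = 0.0969
Converged at ψ = 0.0969.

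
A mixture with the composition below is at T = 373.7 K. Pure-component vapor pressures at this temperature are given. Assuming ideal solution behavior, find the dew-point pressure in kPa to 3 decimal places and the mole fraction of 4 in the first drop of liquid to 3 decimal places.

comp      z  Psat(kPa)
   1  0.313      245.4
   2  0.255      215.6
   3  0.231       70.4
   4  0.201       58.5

At the dew point ψ → 1, so Σzᵢ/Kᵢ = 1 with Kᵢ = Pᵢˢᵃᵗ/P ⇒ 1/P = Σzᵢ/Pᵢˢᵃᵗ.
1/P = 0.313/245.4 + 0.255/215.6 + 0.231/70.4 + 0.201/58.5 = 0.009175 ⇒ P = 108.988 kPa
xᵢ = zᵢP/Pᵢˢᵃᵗ ⇒ x_4 = 0.201·108.988/58.5 = 0.374

Pdew = 108.988 kPa, x_4 = 0.374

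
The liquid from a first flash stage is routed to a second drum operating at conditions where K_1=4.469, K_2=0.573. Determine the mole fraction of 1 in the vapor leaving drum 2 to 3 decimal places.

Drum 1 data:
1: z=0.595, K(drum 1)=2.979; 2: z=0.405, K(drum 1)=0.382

y_1 (drum 2) = 0.490

Drum 1:
Material balance + equilibrium reduce to Σ zᵢ(Kᵢ−1)/(1+ψ₁(Kᵢ−1)) = 0.
Feasibility: ΣzᵢKᵢ = 1.927, Σzᵢ/Kᵢ = 1.260 — both > 1, two phases present.
Binary case is linear: z₁(K₁−1)(1+ψ₁(K₂−1)) + z₂(K₂−1)(1+ψ₁(K₁−1)) = 0
⇒ ψ₁ = [z₁(K₁−1)+z₂(K₂−1)] / [−(K₁−1)(K₂−1)] = 0.9272/1.2230 = 0.758
Drum-1 compositions:
  1: x = 0.238, y = 0.709
  2: x = 0.762, y = 0.291
Drum-2 feed = drum-1 liquid: z₂ = (0.2380, 0.7620).
Drum 2:
Binary case is linear: z₁(K₁−1)(1+ψ₂(K₂−1)) + z₂(K₂−1)(1+ψ₂(K₁−1)) = 0
⇒ ψ₂ = [z₁(K₁−1)+z₂(K₂−1)] / [−(K₁−1)(K₂−1)] = 0.5001/1.4813 = 0.338
  1: x = 0.110, y = 0.490
  2: x = 0.890, y = 0.510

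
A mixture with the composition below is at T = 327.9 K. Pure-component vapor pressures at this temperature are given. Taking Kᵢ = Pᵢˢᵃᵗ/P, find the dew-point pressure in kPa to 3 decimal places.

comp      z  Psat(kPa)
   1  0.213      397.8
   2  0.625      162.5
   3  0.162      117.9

Pdew = 173.742 kPa

At the dew point ψ → 1, so Σzᵢ/Kᵢ = 1 with Kᵢ = Pᵢˢᵃᵗ/P ⇒ 1/P = Σzᵢ/Pᵢˢᵃᵗ.
1/P = 0.213/397.8 + 0.625/162.5 + 0.162/117.9 = 0.005756 ⇒ P = 173.742 kPa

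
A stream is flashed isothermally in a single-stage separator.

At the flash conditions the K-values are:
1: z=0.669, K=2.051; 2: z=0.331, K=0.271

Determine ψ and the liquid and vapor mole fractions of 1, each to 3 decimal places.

ψ = 0.603, x_1 = 0.410, y_1 = 0.840

Let ψ = V/F and solve Σ zᵢ(Kᵢ−1)/(1+ψ(Kᵢ−1)) = 0.
Feasibility: ΣzᵢKᵢ = 1.462, Σzᵢ/Kᵢ = 1.548 — both > 1, two phases present.
Iterate (Newton) starting at ψ = 0.66:
  ψ = 0.660: g = -0.0499, g' = -0.911 → ψ = 0.605
  ψ = 0.605: g = -0.0021, g' = -0.839 → ψ = 0.603
Converged at ψ = 0.603.
Compositions from xᵢ = zᵢ/(1+ψ(Kᵢ−1)), yᵢ = Kᵢxᵢ:
  1: x = 0.410, y = 0.840
  2: x = 0.590, y = 0.160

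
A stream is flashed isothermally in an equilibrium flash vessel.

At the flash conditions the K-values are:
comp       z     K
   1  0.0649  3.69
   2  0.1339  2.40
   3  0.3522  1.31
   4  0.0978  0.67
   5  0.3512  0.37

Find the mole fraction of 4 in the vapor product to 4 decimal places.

y_4 = 0.0738

Newton–Raphson from ψ = 0.5:
  ψ = 0.5000: g = -0.08240, g' = -0.5139 → ψ = 0.3397
  ψ = 0.3397: g = -0.00078, g' = -0.5156 → ψ = 0.3381
Converged at ψ = 0.3381.
Compositions from xᵢ = zᵢ/(1+ψ(Kᵢ−1)), yᵢ = Kᵢxᵢ:
  1: x = 0.0340, y = 0.1254
  2: x = 0.0909, y = 0.2181
  3: x = 0.3188, y = 0.4176
  4: x = 0.1101, y = 0.0738
  5: x = 0.4463, y = 0.1651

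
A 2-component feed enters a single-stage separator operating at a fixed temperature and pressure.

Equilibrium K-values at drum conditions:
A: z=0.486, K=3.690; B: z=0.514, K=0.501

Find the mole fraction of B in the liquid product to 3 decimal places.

x_B = 0.844

Let β = V/F and solve Σ zᵢ(Kᵢ−1)/(1+β(Kᵢ−1)) = 0.
Feasibility: ΣzᵢKᵢ = 2.051, Σzᵢ/Kᵢ = 1.158 — both > 1, two phases present.
Binary case is linear: z₁(K₁−1)(1+β(K₂−1)) + z₂(K₂−1)(1+β(K₁−1)) = 0
⇒ β = [z₁(K₁−1)+z₂(K₂−1)] / [−(K₁−1)(K₂−1)] = 1.0509/1.3423 = 0.783
Compositions from xᵢ = zᵢ/(1+β(Kᵢ−1)), yᵢ = Kᵢxᵢ:
  A: x = 0.156, y = 0.577
  B: x = 0.844, y = 0.423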